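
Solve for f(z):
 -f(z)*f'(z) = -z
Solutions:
 f(z) = -sqrt(C1 + z^2)
 f(z) = sqrt(C1 + z^2)


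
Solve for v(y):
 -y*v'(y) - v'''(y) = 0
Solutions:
 v(y) = C1 + Integral(C2*airyai(-y) + C3*airybi(-y), y)


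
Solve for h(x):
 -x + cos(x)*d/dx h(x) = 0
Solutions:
 h(x) = C1 + Integral(x/cos(x), x)


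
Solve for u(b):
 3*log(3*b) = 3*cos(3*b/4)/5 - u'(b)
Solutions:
 u(b) = C1 - 3*b*log(b) - 3*b*log(3) + 3*b + 4*sin(3*b/4)/5


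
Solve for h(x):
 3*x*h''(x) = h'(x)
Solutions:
 h(x) = C1 + C2*x^(4/3)


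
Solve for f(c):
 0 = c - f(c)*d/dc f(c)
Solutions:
 f(c) = -sqrt(C1 + c^2)
 f(c) = sqrt(C1 + c^2)


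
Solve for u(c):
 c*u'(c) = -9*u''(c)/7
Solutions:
 u(c) = C1 + C2*erf(sqrt(14)*c/6)


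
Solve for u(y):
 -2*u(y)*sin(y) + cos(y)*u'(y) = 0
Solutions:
 u(y) = C1/cos(y)^2


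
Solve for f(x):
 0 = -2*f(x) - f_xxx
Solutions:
 f(x) = C3*exp(-2^(1/3)*x) + (C1*sin(2^(1/3)*sqrt(3)*x/2) + C2*cos(2^(1/3)*sqrt(3)*x/2))*exp(2^(1/3)*x/2)


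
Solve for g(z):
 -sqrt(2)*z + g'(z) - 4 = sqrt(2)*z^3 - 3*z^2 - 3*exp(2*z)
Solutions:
 g(z) = C1 + sqrt(2)*z^4/4 - z^3 + sqrt(2)*z^2/2 + 4*z - 3*exp(2*z)/2


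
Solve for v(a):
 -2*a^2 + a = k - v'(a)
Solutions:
 v(a) = C1 + 2*a^3/3 - a^2/2 + a*k


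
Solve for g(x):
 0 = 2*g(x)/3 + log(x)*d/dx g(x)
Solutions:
 g(x) = C1*exp(-2*li(x)/3)


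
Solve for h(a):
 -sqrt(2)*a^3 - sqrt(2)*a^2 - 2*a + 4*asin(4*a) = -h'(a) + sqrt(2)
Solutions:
 h(a) = C1 + sqrt(2)*a^4/4 + sqrt(2)*a^3/3 + a^2 - 4*a*asin(4*a) + sqrt(2)*a - sqrt(1 - 16*a^2)


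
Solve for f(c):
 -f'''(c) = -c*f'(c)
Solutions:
 f(c) = C1 + Integral(C2*airyai(c) + C3*airybi(c), c)


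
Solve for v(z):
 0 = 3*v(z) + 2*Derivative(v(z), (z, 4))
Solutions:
 v(z) = (C1*sin(6^(1/4)*z/2) + C2*cos(6^(1/4)*z/2))*exp(-6^(1/4)*z/2) + (C3*sin(6^(1/4)*z/2) + C4*cos(6^(1/4)*z/2))*exp(6^(1/4)*z/2)


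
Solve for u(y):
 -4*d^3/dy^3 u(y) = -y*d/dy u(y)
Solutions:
 u(y) = C1 + Integral(C2*airyai(2^(1/3)*y/2) + C3*airybi(2^(1/3)*y/2), y)


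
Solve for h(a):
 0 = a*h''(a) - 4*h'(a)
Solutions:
 h(a) = C1 + C2*a^5


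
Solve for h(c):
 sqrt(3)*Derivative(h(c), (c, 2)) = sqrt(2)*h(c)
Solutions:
 h(c) = C1*exp(-2^(1/4)*3^(3/4)*c/3) + C2*exp(2^(1/4)*3^(3/4)*c/3)


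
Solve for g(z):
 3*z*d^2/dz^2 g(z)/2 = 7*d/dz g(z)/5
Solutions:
 g(z) = C1 + C2*z^(29/15)


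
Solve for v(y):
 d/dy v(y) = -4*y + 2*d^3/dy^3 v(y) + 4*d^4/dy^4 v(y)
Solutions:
 v(y) = C1 + C4*exp(y/2) - 2*y^2 + (C2*sin(y/2) + C3*cos(y/2))*exp(-y/2)


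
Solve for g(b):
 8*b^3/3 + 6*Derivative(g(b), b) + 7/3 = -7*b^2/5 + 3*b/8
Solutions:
 g(b) = C1 - b^4/9 - 7*b^3/90 + b^2/32 - 7*b/18


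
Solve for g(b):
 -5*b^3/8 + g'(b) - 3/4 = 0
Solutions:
 g(b) = C1 + 5*b^4/32 + 3*b/4


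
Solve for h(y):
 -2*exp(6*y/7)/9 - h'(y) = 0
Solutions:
 h(y) = C1 - 7*exp(6*y/7)/27


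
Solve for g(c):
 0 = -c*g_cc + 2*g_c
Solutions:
 g(c) = C1 + C2*c^3


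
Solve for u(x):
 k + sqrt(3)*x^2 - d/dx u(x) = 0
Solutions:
 u(x) = C1 + k*x + sqrt(3)*x^3/3


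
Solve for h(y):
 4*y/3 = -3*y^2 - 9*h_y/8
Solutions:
 h(y) = C1 - 8*y^3/9 - 16*y^2/27


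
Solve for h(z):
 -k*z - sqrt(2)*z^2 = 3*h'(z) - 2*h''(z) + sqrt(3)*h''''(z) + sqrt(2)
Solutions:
 h(z) = C1 + C2*exp(z*(4*6^(1/3)/(sqrt(729 - 32*sqrt(3)) + 27)^(1/3) + 2^(2/3)*3^(1/6)*(sqrt(729 - 32*sqrt(3)) + 27)^(1/3))/12)*sin(z*(-6^(2/3)*(sqrt(729 - 32*sqrt(3)) + 27)^(1/3) + 4*2^(1/3)*3^(5/6)/(sqrt(729 - 32*sqrt(3)) + 27)^(1/3))/12) + C3*exp(z*(4*6^(1/3)/(sqrt(729 - 32*sqrt(3)) + 27)^(1/3) + 2^(2/3)*3^(1/6)*(sqrt(729 - 32*sqrt(3)) + 27)^(1/3))/12)*cos(z*(-6^(2/3)*(sqrt(729 - 32*sqrt(3)) + 27)^(1/3) + 4*2^(1/3)*3^(5/6)/(sqrt(729 - 32*sqrt(3)) + 27)^(1/3))/12) + C4*exp(-z*(4*6^(1/3)/(sqrt(729 - 32*sqrt(3)) + 27)^(1/3) + 2^(2/3)*3^(1/6)*(sqrt(729 - 32*sqrt(3)) + 27)^(1/3))/6) - k*z^2/6 - 2*k*z/9 - sqrt(2)*z^3/9 - 2*sqrt(2)*z^2/9 - 17*sqrt(2)*z/27


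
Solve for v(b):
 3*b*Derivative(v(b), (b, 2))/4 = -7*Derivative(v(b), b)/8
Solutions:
 v(b) = C1 + C2/b^(1/6)


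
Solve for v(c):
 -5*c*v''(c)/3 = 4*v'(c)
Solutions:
 v(c) = C1 + C2/c^(7/5)


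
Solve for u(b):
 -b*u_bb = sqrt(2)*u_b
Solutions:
 u(b) = C1 + C2*b^(1 - sqrt(2))


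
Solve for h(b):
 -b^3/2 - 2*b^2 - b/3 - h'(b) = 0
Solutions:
 h(b) = C1 - b^4/8 - 2*b^3/3 - b^2/6


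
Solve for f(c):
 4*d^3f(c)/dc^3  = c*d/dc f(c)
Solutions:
 f(c) = C1 + Integral(C2*airyai(2^(1/3)*c/2) + C3*airybi(2^(1/3)*c/2), c)


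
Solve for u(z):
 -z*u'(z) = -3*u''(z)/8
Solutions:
 u(z) = C1 + C2*erfi(2*sqrt(3)*z/3)


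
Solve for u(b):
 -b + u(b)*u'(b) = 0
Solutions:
 u(b) = -sqrt(C1 + b^2)
 u(b) = sqrt(C1 + b^2)


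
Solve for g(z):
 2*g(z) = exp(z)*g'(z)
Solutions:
 g(z) = C1*exp(-2*exp(-z))


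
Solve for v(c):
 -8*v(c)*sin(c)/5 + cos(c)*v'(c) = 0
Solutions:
 v(c) = C1/cos(c)^(8/5)


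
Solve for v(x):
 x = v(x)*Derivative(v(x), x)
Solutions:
 v(x) = -sqrt(C1 + x^2)
 v(x) = sqrt(C1 + x^2)


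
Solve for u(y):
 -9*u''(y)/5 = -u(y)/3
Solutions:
 u(y) = C1*exp(-sqrt(15)*y/9) + C2*exp(sqrt(15)*y/9)


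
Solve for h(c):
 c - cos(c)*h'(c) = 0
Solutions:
 h(c) = C1 + Integral(c/cos(c), c)


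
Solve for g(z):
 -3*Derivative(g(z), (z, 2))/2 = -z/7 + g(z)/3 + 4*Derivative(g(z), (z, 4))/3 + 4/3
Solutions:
 g(z) = C1*sin(z*sqrt(9 - sqrt(17))/4) + C2*sin(z*sqrt(sqrt(17) + 9)/4) + C3*cos(z*sqrt(9 - sqrt(17))/4) + C4*cos(z*sqrt(sqrt(17) + 9)/4) + 3*z/7 - 4


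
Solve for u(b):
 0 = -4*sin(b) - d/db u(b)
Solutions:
 u(b) = C1 + 4*cos(b)


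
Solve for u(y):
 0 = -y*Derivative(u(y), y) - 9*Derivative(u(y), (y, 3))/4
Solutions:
 u(y) = C1 + Integral(C2*airyai(-2^(2/3)*3^(1/3)*y/3) + C3*airybi(-2^(2/3)*3^(1/3)*y/3), y)


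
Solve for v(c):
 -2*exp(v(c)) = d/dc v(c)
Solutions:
 v(c) = log(1/(C1 + 2*c))


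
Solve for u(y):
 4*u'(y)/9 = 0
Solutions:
 u(y) = C1


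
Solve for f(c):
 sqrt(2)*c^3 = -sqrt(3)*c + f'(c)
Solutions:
 f(c) = C1 + sqrt(2)*c^4/4 + sqrt(3)*c^2/2


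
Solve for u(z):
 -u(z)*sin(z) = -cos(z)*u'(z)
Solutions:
 u(z) = C1/cos(z)


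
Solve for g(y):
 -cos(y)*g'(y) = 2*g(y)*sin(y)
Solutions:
 g(y) = C1*cos(y)^2


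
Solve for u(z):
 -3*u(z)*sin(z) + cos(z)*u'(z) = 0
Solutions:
 u(z) = C1/cos(z)^3


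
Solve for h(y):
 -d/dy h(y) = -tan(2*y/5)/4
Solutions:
 h(y) = C1 - 5*log(cos(2*y/5))/8


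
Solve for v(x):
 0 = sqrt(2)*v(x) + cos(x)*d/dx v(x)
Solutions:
 v(x) = C1*(sin(x) - 1)^(sqrt(2)/2)/(sin(x) + 1)^(sqrt(2)/2)


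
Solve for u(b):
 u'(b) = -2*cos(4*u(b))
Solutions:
 u(b) = -asin((C1 + exp(16*b))/(C1 - exp(16*b)))/4 + pi/4
 u(b) = asin((C1 + exp(16*b))/(C1 - exp(16*b)))/4


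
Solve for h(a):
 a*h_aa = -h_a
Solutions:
 h(a) = C1 + C2*log(a)


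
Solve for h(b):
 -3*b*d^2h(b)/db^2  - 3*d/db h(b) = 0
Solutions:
 h(b) = C1 + C2*log(b)


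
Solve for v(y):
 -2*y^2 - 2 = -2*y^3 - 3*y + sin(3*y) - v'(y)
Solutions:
 v(y) = C1 - y^4/2 + 2*y^3/3 - 3*y^2/2 + 2*y - cos(3*y)/3


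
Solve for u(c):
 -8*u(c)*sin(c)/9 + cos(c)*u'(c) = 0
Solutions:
 u(c) = C1/cos(c)^(8/9)


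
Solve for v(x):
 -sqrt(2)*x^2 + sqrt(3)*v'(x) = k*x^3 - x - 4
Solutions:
 v(x) = C1 + sqrt(3)*k*x^4/12 + sqrt(6)*x^3/9 - sqrt(3)*x^2/6 - 4*sqrt(3)*x/3


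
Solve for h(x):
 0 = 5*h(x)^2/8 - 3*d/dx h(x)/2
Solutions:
 h(x) = -12/(C1 + 5*x)


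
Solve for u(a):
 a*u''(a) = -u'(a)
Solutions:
 u(a) = C1 + C2*log(a)


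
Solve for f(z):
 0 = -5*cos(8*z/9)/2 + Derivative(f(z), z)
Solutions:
 f(z) = C1 + 45*sin(8*z/9)/16


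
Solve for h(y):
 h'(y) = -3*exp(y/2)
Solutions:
 h(y) = C1 - 6*exp(y/2)


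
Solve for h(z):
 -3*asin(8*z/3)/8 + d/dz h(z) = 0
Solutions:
 h(z) = C1 + 3*z*asin(8*z/3)/8 + 3*sqrt(9 - 64*z^2)/64


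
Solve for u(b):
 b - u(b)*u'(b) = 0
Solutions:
 u(b) = -sqrt(C1 + b^2)
 u(b) = sqrt(C1 + b^2)


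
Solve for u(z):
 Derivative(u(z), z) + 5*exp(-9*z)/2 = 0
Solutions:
 u(z) = C1 + 5*exp(-9*z)/18


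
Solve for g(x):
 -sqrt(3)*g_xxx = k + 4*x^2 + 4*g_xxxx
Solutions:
 g(x) = C1 + C2*x + C3*x^2 + C4*exp(-sqrt(3)*x/4) - sqrt(3)*x^5/45 + 4*x^4/9 + sqrt(3)*x^3*(-3*k - 128)/54


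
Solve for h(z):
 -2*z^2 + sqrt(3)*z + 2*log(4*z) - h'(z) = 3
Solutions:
 h(z) = C1 - 2*z^3/3 + sqrt(3)*z^2/2 + 2*z*log(z) - 5*z + z*log(16)


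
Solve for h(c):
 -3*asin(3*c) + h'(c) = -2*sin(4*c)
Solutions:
 h(c) = C1 + 3*c*asin(3*c) + sqrt(1 - 9*c^2) + cos(4*c)/2


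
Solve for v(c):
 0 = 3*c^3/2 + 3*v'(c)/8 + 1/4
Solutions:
 v(c) = C1 - c^4 - 2*c/3


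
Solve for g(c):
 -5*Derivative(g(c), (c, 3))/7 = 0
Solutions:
 g(c) = C1 + C2*c + C3*c^2


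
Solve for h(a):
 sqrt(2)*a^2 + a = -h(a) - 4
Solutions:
 h(a) = -sqrt(2)*a^2 - a - 4


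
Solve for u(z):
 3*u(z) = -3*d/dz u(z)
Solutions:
 u(z) = C1*exp(-z)


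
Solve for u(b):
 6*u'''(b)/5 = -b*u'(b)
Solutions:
 u(b) = C1 + Integral(C2*airyai(-5^(1/3)*6^(2/3)*b/6) + C3*airybi(-5^(1/3)*6^(2/3)*b/6), b)


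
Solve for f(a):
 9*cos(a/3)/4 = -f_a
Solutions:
 f(a) = C1 - 27*sin(a/3)/4


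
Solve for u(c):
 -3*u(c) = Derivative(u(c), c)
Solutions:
 u(c) = C1*exp(-3*c)


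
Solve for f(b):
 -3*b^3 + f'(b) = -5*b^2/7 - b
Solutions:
 f(b) = C1 + 3*b^4/4 - 5*b^3/21 - b^2/2


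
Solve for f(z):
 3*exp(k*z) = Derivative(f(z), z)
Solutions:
 f(z) = C1 + 3*exp(k*z)/k


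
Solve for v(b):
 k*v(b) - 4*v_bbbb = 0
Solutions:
 v(b) = C1*exp(-sqrt(2)*b*k^(1/4)/2) + C2*exp(sqrt(2)*b*k^(1/4)/2) + C3*exp(-sqrt(2)*I*b*k^(1/4)/2) + C4*exp(sqrt(2)*I*b*k^(1/4)/2)


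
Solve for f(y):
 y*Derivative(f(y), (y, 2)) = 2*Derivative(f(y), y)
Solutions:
 f(y) = C1 + C2*y^3


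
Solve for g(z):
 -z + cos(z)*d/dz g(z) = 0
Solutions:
 g(z) = C1 + Integral(z/cos(z), z)


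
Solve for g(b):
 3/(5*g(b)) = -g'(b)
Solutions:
 g(b) = -sqrt(C1 - 30*b)/5
 g(b) = sqrt(C1 - 30*b)/5


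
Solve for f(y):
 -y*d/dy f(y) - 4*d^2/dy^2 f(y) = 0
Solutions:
 f(y) = C1 + C2*erf(sqrt(2)*y/4)


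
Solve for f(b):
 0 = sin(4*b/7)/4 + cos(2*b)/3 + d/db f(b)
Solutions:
 f(b) = C1 - sin(2*b)/6 + 7*cos(4*b/7)/16


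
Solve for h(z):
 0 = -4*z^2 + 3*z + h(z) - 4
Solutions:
 h(z) = 4*z^2 - 3*z + 4


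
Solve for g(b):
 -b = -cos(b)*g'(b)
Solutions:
 g(b) = C1 + Integral(b/cos(b), b)


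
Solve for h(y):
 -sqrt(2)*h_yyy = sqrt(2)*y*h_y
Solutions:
 h(y) = C1 + Integral(C2*airyai(-y) + C3*airybi(-y), y)


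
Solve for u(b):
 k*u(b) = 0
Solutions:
 u(b) = 0


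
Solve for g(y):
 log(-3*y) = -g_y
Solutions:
 g(y) = C1 - y*log(-y) + y*(1 - log(3))


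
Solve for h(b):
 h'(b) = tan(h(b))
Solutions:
 h(b) = pi - asin(C1*exp(b))
 h(b) = asin(C1*exp(b))


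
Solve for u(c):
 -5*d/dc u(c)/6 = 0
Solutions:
 u(c) = C1


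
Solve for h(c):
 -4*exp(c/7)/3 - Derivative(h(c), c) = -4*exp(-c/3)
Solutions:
 h(c) = C1 - 28*exp(c/7)/3 - 12*exp(-c/3)


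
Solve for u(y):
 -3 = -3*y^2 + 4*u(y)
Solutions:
 u(y) = 3*y^2/4 - 3/4


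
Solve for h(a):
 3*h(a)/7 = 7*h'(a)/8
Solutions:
 h(a) = C1*exp(24*a/49)


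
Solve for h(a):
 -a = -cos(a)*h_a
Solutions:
 h(a) = C1 + Integral(a/cos(a), a)


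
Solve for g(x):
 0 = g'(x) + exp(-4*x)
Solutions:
 g(x) = C1 + exp(-4*x)/4


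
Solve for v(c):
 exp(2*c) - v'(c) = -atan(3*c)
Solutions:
 v(c) = C1 + c*atan(3*c) + exp(2*c)/2 - log(9*c^2 + 1)/6


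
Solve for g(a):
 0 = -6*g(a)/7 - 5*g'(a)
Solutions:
 g(a) = C1*exp(-6*a/35)


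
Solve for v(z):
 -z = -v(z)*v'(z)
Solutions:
 v(z) = -sqrt(C1 + z^2)
 v(z) = sqrt(C1 + z^2)


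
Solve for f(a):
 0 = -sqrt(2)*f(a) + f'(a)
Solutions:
 f(a) = C1*exp(sqrt(2)*a)


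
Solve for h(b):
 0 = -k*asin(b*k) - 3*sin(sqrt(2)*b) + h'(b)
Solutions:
 h(b) = C1 + k*Piecewise((b*asin(b*k) + sqrt(-b^2*k^2 + 1)/k, Ne(k, 0)), (0, True)) - 3*sqrt(2)*cos(sqrt(2)*b)/2


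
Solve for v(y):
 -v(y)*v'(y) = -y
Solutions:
 v(y) = -sqrt(C1 + y^2)
 v(y) = sqrt(C1 + y^2)


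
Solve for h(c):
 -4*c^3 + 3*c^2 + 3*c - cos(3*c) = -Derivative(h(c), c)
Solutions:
 h(c) = C1 + c^4 - c^3 - 3*c^2/2 + sin(3*c)/3


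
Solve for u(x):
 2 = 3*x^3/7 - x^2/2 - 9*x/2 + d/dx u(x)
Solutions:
 u(x) = C1 - 3*x^4/28 + x^3/6 + 9*x^2/4 + 2*x


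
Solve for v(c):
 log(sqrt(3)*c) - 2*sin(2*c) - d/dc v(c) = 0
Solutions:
 v(c) = C1 + c*log(c) - c + c*log(3)/2 + cos(2*c)


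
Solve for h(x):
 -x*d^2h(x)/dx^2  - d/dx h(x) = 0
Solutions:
 h(x) = C1 + C2*log(x)


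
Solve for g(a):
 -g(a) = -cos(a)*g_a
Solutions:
 g(a) = C1*sqrt(sin(a) + 1)/sqrt(sin(a) - 1)


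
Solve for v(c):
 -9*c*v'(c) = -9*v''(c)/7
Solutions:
 v(c) = C1 + C2*erfi(sqrt(14)*c/2)


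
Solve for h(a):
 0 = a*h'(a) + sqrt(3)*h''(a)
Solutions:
 h(a) = C1 + C2*erf(sqrt(2)*3^(3/4)*a/6)


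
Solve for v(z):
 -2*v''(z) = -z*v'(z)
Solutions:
 v(z) = C1 + C2*erfi(z/2)


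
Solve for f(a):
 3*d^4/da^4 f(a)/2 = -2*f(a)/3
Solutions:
 f(a) = (C1*sin(sqrt(3)*a/3) + C2*cos(sqrt(3)*a/3))*exp(-sqrt(3)*a/3) + (C3*sin(sqrt(3)*a/3) + C4*cos(sqrt(3)*a/3))*exp(sqrt(3)*a/3)


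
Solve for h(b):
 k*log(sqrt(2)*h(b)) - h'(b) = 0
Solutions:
 Integral(1/(2*log(_y) + log(2)), (_y, h(b))) = C1 + b*k/2


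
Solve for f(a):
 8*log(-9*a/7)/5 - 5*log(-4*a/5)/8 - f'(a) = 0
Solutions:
 f(a) = C1 + 39*a*log(-a)/40 + a*(-64*log(7) - 39 - 50*log(2) + 25*log(5) + 128*log(3))/40


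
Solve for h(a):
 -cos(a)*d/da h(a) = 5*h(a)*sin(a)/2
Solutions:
 h(a) = C1*cos(a)^(5/2)


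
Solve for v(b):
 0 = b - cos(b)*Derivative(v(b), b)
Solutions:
 v(b) = C1 + Integral(b/cos(b), b)


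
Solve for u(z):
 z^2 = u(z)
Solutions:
 u(z) = z^2


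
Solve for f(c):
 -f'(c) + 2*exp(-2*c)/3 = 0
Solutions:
 f(c) = C1 - exp(-2*c)/3


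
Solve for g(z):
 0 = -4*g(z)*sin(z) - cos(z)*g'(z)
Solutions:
 g(z) = C1*cos(z)^4


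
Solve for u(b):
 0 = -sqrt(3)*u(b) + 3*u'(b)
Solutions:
 u(b) = C1*exp(sqrt(3)*b/3)


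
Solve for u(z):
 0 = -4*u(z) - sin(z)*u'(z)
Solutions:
 u(z) = C1*(cos(z)^2 + 2*cos(z) + 1)/(cos(z)^2 - 2*cos(z) + 1)


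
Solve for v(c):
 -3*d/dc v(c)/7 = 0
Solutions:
 v(c) = C1


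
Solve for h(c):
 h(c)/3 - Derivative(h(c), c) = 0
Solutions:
 h(c) = C1*exp(c/3)


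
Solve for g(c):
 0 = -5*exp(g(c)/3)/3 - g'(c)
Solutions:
 g(c) = 3*log(1/(C1 + 5*c)) + 6*log(3)


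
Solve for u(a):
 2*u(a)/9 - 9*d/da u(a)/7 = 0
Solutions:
 u(a) = C1*exp(14*a/81)


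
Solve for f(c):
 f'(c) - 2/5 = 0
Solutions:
 f(c) = C1 + 2*c/5


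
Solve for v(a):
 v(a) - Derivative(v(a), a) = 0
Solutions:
 v(a) = C1*exp(a)


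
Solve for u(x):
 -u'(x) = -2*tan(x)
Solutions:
 u(x) = C1 - 2*log(cos(x))


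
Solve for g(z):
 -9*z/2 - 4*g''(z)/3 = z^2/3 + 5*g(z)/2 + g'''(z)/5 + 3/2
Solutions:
 g(z) = C1*exp(z*(-80 + 160*2^(2/3)*5^(1/3)/(27*sqrt(3289) + 2009)^(1/3) + 2^(1/3)*5^(2/3)*(27*sqrt(3289) + 2009)^(1/3))/36)*sin(10^(1/3)*sqrt(3)*z*(-5^(1/3)*(27*sqrt(3289) + 2009)^(1/3) + 160*2^(1/3)/(27*sqrt(3289) + 2009)^(1/3))/36) + C2*exp(z*(-80 + 160*2^(2/3)*5^(1/3)/(27*sqrt(3289) + 2009)^(1/3) + 2^(1/3)*5^(2/3)*(27*sqrt(3289) + 2009)^(1/3))/36)*cos(10^(1/3)*sqrt(3)*z*(-5^(1/3)*(27*sqrt(3289) + 2009)^(1/3) + 160*2^(1/3)/(27*sqrt(3289) + 2009)^(1/3))/36) + C3*exp(-z*(160*2^(2/3)*5^(1/3)/(27*sqrt(3289) + 2009)^(1/3) + 40 + 2^(1/3)*5^(2/3)*(27*sqrt(3289) + 2009)^(1/3))/18) - 2*z^2/15 - 9*z/5 - 103/225


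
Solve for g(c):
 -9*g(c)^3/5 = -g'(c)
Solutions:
 g(c) = -sqrt(10)*sqrt(-1/(C1 + 9*c))/2
 g(c) = sqrt(10)*sqrt(-1/(C1 + 9*c))/2


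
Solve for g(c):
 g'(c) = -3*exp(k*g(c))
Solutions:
 g(c) = Piecewise((log(1/(C1*k + 3*c*k))/k, Ne(k, 0)), (nan, True))
 g(c) = Piecewise((C1 - 3*c, Eq(k, 0)), (nan, True))


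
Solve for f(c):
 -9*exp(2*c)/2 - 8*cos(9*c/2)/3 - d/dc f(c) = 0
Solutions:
 f(c) = C1 - 9*exp(2*c)/4 - 16*sin(9*c/2)/27


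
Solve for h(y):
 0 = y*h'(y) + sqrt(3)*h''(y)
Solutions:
 h(y) = C1 + C2*erf(sqrt(2)*3^(3/4)*y/6)


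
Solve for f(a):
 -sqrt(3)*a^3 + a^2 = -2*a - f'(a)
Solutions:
 f(a) = C1 + sqrt(3)*a^4/4 - a^3/3 - a^2


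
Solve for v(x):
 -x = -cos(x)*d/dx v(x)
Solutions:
 v(x) = C1 + Integral(x/cos(x), x)


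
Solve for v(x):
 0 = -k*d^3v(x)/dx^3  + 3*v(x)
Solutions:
 v(x) = C1*exp(3^(1/3)*x*(1/k)^(1/3)) + C2*exp(x*(-3^(1/3) + 3^(5/6)*I)*(1/k)^(1/3)/2) + C3*exp(-x*(3^(1/3) + 3^(5/6)*I)*(1/k)^(1/3)/2)


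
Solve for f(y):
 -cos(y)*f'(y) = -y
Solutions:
 f(y) = C1 + Integral(y/cos(y), y)


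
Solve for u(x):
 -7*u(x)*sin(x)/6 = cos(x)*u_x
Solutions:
 u(x) = C1*cos(x)^(7/6)


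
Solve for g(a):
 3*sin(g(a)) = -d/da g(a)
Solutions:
 g(a) = -acos((-C1 - exp(6*a))/(C1 - exp(6*a))) + 2*pi
 g(a) = acos((-C1 - exp(6*a))/(C1 - exp(6*a)))


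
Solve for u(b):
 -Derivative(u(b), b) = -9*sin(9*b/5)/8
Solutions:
 u(b) = C1 - 5*cos(9*b/5)/8


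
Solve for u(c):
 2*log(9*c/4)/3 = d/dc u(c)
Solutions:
 u(c) = C1 + 2*c*log(c)/3 - 4*c*log(2)/3 - 2*c/3 + 4*c*log(3)/3


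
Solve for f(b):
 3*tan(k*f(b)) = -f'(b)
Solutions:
 f(b) = Piecewise((-asin(exp(C1*k - 3*b*k))/k + pi/k, Ne(k, 0)), (nan, True))
 f(b) = Piecewise((asin(exp(C1*k - 3*b*k))/k, Ne(k, 0)), (nan, True))


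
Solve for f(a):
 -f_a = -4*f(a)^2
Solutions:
 f(a) = -1/(C1 + 4*a)


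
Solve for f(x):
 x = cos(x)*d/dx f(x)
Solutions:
 f(x) = C1 + Integral(x/cos(x), x)


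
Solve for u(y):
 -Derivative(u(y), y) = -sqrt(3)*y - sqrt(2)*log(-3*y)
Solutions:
 u(y) = C1 + sqrt(3)*y^2/2 + sqrt(2)*y*log(-y) + sqrt(2)*y*(-1 + log(3))


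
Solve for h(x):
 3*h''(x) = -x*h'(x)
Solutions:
 h(x) = C1 + C2*erf(sqrt(6)*x/6)


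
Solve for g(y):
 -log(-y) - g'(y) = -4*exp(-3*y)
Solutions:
 g(y) = C1 - y*log(-y) + y - 4*exp(-3*y)/3


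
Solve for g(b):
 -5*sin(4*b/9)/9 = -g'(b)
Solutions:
 g(b) = C1 - 5*cos(4*b/9)/4


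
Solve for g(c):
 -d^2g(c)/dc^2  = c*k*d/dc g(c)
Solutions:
 g(c) = Piecewise((-sqrt(2)*sqrt(pi)*C1*erf(sqrt(2)*c*sqrt(k)/2)/(2*sqrt(k)) - C2, (k > 0) | (k < 0)), (-C1*c - C2, True))


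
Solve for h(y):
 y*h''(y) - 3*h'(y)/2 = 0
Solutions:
 h(y) = C1 + C2*y^(5/2)


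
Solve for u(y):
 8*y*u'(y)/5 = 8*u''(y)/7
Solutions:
 u(y) = C1 + C2*erfi(sqrt(70)*y/10)


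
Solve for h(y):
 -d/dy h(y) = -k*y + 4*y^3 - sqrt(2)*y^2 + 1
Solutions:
 h(y) = C1 + k*y^2/2 - y^4 + sqrt(2)*y^3/3 - y


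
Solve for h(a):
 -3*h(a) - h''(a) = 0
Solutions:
 h(a) = C1*sin(sqrt(3)*a) + C2*cos(sqrt(3)*a)


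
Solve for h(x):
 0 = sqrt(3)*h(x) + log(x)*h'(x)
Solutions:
 h(x) = C1*exp(-sqrt(3)*li(x))


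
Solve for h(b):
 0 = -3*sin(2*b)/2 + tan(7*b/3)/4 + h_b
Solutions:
 h(b) = C1 + 3*log(cos(7*b/3))/28 - 3*cos(2*b)/4


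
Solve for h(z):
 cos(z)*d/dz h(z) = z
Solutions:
 h(z) = C1 + Integral(z/cos(z), z)


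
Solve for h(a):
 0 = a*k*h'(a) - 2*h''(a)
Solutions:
 h(a) = Piecewise((-sqrt(pi)*C1*erf(a*sqrt(-k)/2)/sqrt(-k) - C2, (k > 0) | (k < 0)), (-C1*a - C2, True))


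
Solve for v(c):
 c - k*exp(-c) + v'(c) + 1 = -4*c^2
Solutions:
 v(c) = C1 - 4*c^3/3 - c^2/2 - c - k*exp(-c)


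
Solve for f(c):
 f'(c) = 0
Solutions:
 f(c) = C1


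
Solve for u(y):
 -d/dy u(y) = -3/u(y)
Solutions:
 u(y) = -sqrt(C1 + 6*y)
 u(y) = sqrt(C1 + 6*y)


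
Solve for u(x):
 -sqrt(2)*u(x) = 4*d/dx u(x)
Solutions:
 u(x) = C1*exp(-sqrt(2)*x/4)


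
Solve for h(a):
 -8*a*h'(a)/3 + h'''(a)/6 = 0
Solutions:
 h(a) = C1 + Integral(C2*airyai(2*2^(1/3)*a) + C3*airybi(2*2^(1/3)*a), a)


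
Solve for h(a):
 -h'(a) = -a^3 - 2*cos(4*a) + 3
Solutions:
 h(a) = C1 + a^4/4 - 3*a + sin(4*a)/2


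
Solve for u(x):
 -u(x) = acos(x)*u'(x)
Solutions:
 u(x) = C1*exp(-Integral(1/acos(x), x))


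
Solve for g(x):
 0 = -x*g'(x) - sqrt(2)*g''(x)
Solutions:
 g(x) = C1 + C2*erf(2^(1/4)*x/2)


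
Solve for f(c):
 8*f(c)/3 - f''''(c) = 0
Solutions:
 f(c) = C1*exp(-6^(3/4)*c/3) + C2*exp(6^(3/4)*c/3) + C3*sin(6^(3/4)*c/3) + C4*cos(6^(3/4)*c/3)


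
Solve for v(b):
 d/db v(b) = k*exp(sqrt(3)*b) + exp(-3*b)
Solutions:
 v(b) = C1 + sqrt(3)*k*exp(sqrt(3)*b)/3 - exp(-3*b)/3


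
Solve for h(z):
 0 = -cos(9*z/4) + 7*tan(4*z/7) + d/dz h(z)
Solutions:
 h(z) = C1 + 49*log(cos(4*z/7))/4 + 4*sin(9*z/4)/9


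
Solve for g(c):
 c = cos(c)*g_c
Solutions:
 g(c) = C1 + Integral(c/cos(c), c)


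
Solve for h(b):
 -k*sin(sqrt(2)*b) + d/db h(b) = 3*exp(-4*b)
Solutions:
 h(b) = C1 - sqrt(2)*k*cos(sqrt(2)*b)/2 - 3*exp(-4*b)/4


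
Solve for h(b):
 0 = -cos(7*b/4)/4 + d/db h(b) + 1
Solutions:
 h(b) = C1 - b + sin(7*b/4)/7


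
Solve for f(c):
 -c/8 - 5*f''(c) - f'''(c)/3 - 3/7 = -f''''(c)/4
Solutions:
 f(c) = C1 + C2*c + C3*exp(2*c*(1 - sqrt(46))/3) + C4*exp(2*c*(1 + sqrt(46))/3) - c^3/240 - 353*c^2/8400


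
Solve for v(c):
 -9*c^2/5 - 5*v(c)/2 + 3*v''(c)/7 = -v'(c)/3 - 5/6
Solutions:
 v(c) = C1*exp(c*(-7 + sqrt(1939))/18) + C2*exp(-c*(7 + sqrt(1939))/18) - 18*c^2/25 - 24*c/125 + 799/13125


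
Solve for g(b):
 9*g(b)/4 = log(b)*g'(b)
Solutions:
 g(b) = C1*exp(9*li(b)/4)


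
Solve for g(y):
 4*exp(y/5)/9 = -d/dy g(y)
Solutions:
 g(y) = C1 - 20*exp(y/5)/9


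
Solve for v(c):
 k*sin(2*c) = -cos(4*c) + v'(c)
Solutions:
 v(c) = C1 - k*cos(2*c)/2 + sin(4*c)/4


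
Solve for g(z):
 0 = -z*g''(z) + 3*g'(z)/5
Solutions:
 g(z) = C1 + C2*z^(8/5)


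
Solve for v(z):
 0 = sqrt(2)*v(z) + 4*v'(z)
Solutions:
 v(z) = C1*exp(-sqrt(2)*z/4)


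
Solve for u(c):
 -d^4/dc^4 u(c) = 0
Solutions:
 u(c) = C1 + C2*c + C3*c^2 + C4*c^3


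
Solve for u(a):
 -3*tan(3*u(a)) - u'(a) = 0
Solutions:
 u(a) = -asin(C1*exp(-9*a))/3 + pi/3
 u(a) = asin(C1*exp(-9*a))/3


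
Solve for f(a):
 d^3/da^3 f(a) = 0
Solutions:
 f(a) = C1 + C2*a + C3*a^2


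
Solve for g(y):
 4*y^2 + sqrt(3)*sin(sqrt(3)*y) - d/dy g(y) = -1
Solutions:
 g(y) = C1 + 4*y^3/3 + y - cos(sqrt(3)*y)


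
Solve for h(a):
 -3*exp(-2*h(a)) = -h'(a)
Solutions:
 h(a) = log(-sqrt(C1 + 6*a))
 h(a) = log(C1 + 6*a)/2


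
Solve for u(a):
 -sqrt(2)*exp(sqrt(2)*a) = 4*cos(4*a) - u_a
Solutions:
 u(a) = C1 + exp(sqrt(2)*a) + sin(4*a)


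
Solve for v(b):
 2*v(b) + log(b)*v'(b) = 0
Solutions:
 v(b) = C1*exp(-2*li(b))


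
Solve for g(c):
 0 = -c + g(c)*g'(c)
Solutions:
 g(c) = -sqrt(C1 + c^2)
 g(c) = sqrt(C1 + c^2)


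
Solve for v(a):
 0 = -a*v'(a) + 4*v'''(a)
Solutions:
 v(a) = C1 + Integral(C2*airyai(2^(1/3)*a/2) + C3*airybi(2^(1/3)*a/2), a)


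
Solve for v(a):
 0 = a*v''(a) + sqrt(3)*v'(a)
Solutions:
 v(a) = C1 + C2*a^(1 - sqrt(3))


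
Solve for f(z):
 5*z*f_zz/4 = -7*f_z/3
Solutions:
 f(z) = C1 + C2/z^(13/15)


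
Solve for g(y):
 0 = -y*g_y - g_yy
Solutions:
 g(y) = C1 + C2*erf(sqrt(2)*y/2)


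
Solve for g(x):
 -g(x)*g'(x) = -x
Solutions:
 g(x) = -sqrt(C1 + x^2)
 g(x) = sqrt(C1 + x^2)


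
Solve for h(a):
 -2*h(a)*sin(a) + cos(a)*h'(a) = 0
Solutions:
 h(a) = C1/cos(a)^2


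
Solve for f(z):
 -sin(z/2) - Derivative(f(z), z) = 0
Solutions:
 f(z) = C1 + 2*cos(z/2)


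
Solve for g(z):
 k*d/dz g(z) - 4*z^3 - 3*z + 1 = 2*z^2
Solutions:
 g(z) = C1 + z^4/k + 2*z^3/(3*k) + 3*z^2/(2*k) - z/k


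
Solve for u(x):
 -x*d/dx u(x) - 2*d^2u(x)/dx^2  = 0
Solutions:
 u(x) = C1 + C2*erf(x/2)


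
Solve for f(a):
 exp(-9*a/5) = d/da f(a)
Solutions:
 f(a) = C1 - 5*exp(-9*a/5)/9


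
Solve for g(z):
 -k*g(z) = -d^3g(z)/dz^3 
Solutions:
 g(z) = C1*exp(k^(1/3)*z) + C2*exp(k^(1/3)*z*(-1 + sqrt(3)*I)/2) + C3*exp(-k^(1/3)*z*(1 + sqrt(3)*I)/2)


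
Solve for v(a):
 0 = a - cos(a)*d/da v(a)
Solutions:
 v(a) = C1 + Integral(a/cos(a), a)


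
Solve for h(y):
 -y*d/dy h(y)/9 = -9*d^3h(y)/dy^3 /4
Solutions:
 h(y) = C1 + Integral(C2*airyai(6^(2/3)*y/9) + C3*airybi(6^(2/3)*y/9), y)


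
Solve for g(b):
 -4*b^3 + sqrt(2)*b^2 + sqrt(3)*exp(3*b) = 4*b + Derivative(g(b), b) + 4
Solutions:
 g(b) = C1 - b^4 + sqrt(2)*b^3/3 - 2*b^2 - 4*b + sqrt(3)*exp(3*b)/3


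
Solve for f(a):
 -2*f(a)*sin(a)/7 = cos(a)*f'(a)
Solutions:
 f(a) = C1*cos(a)^(2/7)


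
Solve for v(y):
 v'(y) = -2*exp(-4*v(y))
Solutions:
 v(y) = log(-I*(C1 - 8*y)^(1/4))
 v(y) = log(I*(C1 - 8*y)^(1/4))
 v(y) = log(-(C1 - 8*y)^(1/4))
 v(y) = log(C1 - 8*y)/4


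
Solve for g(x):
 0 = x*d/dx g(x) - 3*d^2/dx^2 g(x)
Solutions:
 g(x) = C1 + C2*erfi(sqrt(6)*x/6)


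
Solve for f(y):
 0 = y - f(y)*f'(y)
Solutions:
 f(y) = -sqrt(C1 + y^2)
 f(y) = sqrt(C1 + y^2)


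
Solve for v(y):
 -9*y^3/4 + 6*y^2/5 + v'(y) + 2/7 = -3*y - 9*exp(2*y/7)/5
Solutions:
 v(y) = C1 + 9*y^4/16 - 2*y^3/5 - 3*y^2/2 - 2*y/7 - 63*exp(2*y/7)/10


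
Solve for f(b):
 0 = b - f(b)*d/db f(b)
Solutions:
 f(b) = -sqrt(C1 + b^2)
 f(b) = sqrt(C1 + b^2)


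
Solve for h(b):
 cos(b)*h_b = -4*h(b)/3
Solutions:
 h(b) = C1*(sin(b) - 1)^(2/3)/(sin(b) + 1)^(2/3)


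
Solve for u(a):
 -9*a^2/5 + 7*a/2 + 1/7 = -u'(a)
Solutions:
 u(a) = C1 + 3*a^3/5 - 7*a^2/4 - a/7


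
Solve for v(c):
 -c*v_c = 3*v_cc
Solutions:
 v(c) = C1 + C2*erf(sqrt(6)*c/6)


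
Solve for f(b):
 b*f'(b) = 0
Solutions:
 f(b) = C1


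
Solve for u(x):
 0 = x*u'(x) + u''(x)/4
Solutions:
 u(x) = C1 + C2*erf(sqrt(2)*x)


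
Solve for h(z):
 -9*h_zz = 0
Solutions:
 h(z) = C1 + C2*z


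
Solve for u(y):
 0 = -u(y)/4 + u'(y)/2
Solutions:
 u(y) = C1*exp(y/2)


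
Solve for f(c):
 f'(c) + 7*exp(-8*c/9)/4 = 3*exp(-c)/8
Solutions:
 f(c) = C1 - 3*exp(-c)/8 + 63*exp(-8*c/9)/32


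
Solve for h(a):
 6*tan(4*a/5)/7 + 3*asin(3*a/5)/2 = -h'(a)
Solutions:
 h(a) = C1 - 3*a*asin(3*a/5)/2 - sqrt(25 - 9*a^2)/2 + 15*log(cos(4*a/5))/14


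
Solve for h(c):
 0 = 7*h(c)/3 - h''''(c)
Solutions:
 h(c) = C1*exp(-3^(3/4)*7^(1/4)*c/3) + C2*exp(3^(3/4)*7^(1/4)*c/3) + C3*sin(3^(3/4)*7^(1/4)*c/3) + C4*cos(3^(3/4)*7^(1/4)*c/3)


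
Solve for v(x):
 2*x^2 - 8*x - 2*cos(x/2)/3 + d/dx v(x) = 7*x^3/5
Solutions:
 v(x) = C1 + 7*x^4/20 - 2*x^3/3 + 4*x^2 + 4*sin(x/2)/3


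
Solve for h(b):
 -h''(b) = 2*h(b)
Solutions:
 h(b) = C1*sin(sqrt(2)*b) + C2*cos(sqrt(2)*b)


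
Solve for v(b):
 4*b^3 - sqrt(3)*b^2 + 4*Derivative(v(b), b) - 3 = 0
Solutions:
 v(b) = C1 - b^4/4 + sqrt(3)*b^3/12 + 3*b/4


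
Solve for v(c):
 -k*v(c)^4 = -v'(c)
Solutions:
 v(c) = (-1/(C1 + 3*c*k))^(1/3)
 v(c) = (-1/(C1 + c*k))^(1/3)*(-3^(2/3) - 3*3^(1/6)*I)/6
 v(c) = (-1/(C1 + c*k))^(1/3)*(-3^(2/3) + 3*3^(1/6)*I)/6


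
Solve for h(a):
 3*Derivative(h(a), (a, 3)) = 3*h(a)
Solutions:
 h(a) = C3*exp(a) + (C1*sin(sqrt(3)*a/2) + C2*cos(sqrt(3)*a/2))*exp(-a/2)


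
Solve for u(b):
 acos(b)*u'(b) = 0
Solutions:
 u(b) = C1


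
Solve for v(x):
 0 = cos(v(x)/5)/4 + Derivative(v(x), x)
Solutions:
 x/4 - 5*log(sin(v(x)/5) - 1)/2 + 5*log(sin(v(x)/5) + 1)/2 = C1


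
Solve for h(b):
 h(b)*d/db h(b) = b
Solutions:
 h(b) = -sqrt(C1 + b^2)
 h(b) = sqrt(C1 + b^2)


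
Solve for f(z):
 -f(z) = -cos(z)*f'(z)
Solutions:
 f(z) = C1*sqrt(sin(z) + 1)/sqrt(sin(z) - 1)


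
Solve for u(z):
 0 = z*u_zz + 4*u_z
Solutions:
 u(z) = C1 + C2/z^3


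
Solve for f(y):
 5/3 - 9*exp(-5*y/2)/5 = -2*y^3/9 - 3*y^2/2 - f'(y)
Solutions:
 f(y) = C1 - y^4/18 - y^3/2 - 5*y/3 - 18*exp(-5*y/2)/25


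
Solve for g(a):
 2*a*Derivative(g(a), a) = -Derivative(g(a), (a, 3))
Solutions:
 g(a) = C1 + Integral(C2*airyai(-2^(1/3)*a) + C3*airybi(-2^(1/3)*a), a)


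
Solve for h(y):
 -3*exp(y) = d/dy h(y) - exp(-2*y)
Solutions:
 h(y) = C1 - 3*exp(y) - exp(-2*y)/2


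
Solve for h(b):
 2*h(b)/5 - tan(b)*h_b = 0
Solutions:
 h(b) = C1*sin(b)^(2/5)


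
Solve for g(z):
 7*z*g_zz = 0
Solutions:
 g(z) = C1 + C2*z


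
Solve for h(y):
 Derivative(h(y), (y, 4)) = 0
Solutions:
 h(y) = C1 + C2*y + C3*y^2 + C4*y^3


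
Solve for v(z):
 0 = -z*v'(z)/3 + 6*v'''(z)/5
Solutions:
 v(z) = C1 + Integral(C2*airyai(60^(1/3)*z/6) + C3*airybi(60^(1/3)*z/6), z)


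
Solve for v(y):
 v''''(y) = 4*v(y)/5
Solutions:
 v(y) = C1*exp(-sqrt(2)*5^(3/4)*y/5) + C2*exp(sqrt(2)*5^(3/4)*y/5) + C3*sin(sqrt(2)*5^(3/4)*y/5) + C4*cos(sqrt(2)*5^(3/4)*y/5)


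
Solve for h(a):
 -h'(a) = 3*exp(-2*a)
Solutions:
 h(a) = C1 + 3*exp(-2*a)/2


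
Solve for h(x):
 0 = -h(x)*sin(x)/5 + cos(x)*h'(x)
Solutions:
 h(x) = C1/cos(x)^(1/5)


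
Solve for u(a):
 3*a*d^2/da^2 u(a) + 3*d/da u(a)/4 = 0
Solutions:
 u(a) = C1 + C2*a^(3/4)


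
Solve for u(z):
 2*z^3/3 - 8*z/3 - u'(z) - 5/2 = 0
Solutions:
 u(z) = C1 + z^4/6 - 4*z^2/3 - 5*z/2


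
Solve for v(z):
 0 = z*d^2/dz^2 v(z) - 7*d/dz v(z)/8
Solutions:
 v(z) = C1 + C2*z^(15/8)


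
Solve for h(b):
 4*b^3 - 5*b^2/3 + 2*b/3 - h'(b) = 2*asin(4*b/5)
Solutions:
 h(b) = C1 + b^4 - 5*b^3/9 + b^2/3 - 2*b*asin(4*b/5) - sqrt(25 - 16*b^2)/2


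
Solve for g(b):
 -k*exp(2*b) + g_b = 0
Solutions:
 g(b) = C1 + k*exp(2*b)/2


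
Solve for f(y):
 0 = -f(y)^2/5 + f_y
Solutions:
 f(y) = -5/(C1 + y)


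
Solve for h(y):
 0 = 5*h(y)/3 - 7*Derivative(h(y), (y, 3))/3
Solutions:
 h(y) = C3*exp(5^(1/3)*7^(2/3)*y/7) + (C1*sin(sqrt(3)*5^(1/3)*7^(2/3)*y/14) + C2*cos(sqrt(3)*5^(1/3)*7^(2/3)*y/14))*exp(-5^(1/3)*7^(2/3)*y/14)


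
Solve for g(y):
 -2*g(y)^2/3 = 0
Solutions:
 g(y) = 0


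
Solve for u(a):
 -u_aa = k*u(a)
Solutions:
 u(a) = C1*exp(-a*sqrt(-k)) + C2*exp(a*sqrt(-k))


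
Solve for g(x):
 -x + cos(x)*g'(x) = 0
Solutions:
 g(x) = C1 + Integral(x/cos(x), x)


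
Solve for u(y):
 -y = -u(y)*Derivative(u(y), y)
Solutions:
 u(y) = -sqrt(C1 + y^2)
 u(y) = sqrt(C1 + y^2)


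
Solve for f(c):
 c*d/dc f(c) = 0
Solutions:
 f(c) = C1


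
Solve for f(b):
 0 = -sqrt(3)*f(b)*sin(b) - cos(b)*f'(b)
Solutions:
 f(b) = C1*cos(b)^(sqrt(3))


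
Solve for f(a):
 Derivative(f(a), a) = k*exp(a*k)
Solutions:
 f(a) = C1 + exp(a*k)


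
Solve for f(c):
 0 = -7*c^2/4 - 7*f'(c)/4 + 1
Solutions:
 f(c) = C1 - c^3/3 + 4*c/7


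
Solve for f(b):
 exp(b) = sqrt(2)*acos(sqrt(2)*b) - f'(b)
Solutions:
 f(b) = C1 + sqrt(2)*(b*acos(sqrt(2)*b) - sqrt(2)*sqrt(1 - 2*b^2)/2) - exp(b)


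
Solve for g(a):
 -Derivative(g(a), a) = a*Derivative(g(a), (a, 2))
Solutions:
 g(a) = C1 + C2*log(a)


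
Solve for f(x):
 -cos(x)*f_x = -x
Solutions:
 f(x) = C1 + Integral(x/cos(x), x)


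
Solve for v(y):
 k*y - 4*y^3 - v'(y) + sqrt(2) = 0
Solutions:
 v(y) = C1 + k*y^2/2 - y^4 + sqrt(2)*y


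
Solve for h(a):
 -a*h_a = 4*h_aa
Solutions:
 h(a) = C1 + C2*erf(sqrt(2)*a/4)


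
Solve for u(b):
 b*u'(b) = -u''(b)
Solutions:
 u(b) = C1 + C2*erf(sqrt(2)*b/2)


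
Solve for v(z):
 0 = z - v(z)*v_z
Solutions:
 v(z) = -sqrt(C1 + z^2)
 v(z) = sqrt(C1 + z^2)


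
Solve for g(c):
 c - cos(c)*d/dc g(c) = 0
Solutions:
 g(c) = C1 + Integral(c/cos(c), c)


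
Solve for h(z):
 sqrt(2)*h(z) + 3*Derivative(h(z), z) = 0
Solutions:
 h(z) = C1*exp(-sqrt(2)*z/3)


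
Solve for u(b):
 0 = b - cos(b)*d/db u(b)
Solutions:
 u(b) = C1 + Integral(b/cos(b), b)


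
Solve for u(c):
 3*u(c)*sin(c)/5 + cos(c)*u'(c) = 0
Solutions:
 u(c) = C1*cos(c)^(3/5)


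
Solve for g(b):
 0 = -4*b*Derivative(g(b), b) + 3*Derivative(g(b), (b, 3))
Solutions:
 g(b) = C1 + Integral(C2*airyai(6^(2/3)*b/3) + C3*airybi(6^(2/3)*b/3), b)


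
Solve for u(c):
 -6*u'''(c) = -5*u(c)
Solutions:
 u(c) = C3*exp(5^(1/3)*6^(2/3)*c/6) + (C1*sin(2^(2/3)*3^(1/6)*5^(1/3)*c/4) + C2*cos(2^(2/3)*3^(1/6)*5^(1/3)*c/4))*exp(-5^(1/3)*6^(2/3)*c/12)


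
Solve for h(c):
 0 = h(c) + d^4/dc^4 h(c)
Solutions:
 h(c) = (C1*sin(sqrt(2)*c/2) + C2*cos(sqrt(2)*c/2))*exp(-sqrt(2)*c/2) + (C3*sin(sqrt(2)*c/2) + C4*cos(sqrt(2)*c/2))*exp(sqrt(2)*c/2)


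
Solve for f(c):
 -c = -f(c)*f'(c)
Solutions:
 f(c) = -sqrt(C1 + c^2)
 f(c) = sqrt(C1 + c^2)


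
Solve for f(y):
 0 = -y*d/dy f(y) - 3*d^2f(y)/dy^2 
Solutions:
 f(y) = C1 + C2*erf(sqrt(6)*y/6)


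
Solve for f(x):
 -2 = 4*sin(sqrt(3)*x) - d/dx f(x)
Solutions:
 f(x) = C1 + 2*x - 4*sqrt(3)*cos(sqrt(3)*x)/3


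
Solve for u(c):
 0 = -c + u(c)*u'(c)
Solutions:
 u(c) = -sqrt(C1 + c^2)
 u(c) = sqrt(C1 + c^2)


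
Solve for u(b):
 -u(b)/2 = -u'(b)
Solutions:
 u(b) = C1*exp(b/2)


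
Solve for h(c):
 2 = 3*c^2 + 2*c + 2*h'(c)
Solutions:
 h(c) = C1 - c^3/2 - c^2/2 + c


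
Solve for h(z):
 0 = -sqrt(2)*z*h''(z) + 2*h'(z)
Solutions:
 h(z) = C1 + C2*z^(1 + sqrt(2))


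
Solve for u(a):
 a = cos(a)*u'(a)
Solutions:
 u(a) = C1 + Integral(a/cos(a), a)


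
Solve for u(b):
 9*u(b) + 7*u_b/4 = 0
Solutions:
 u(b) = C1*exp(-36*b/7)


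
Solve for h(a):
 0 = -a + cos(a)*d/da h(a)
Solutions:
 h(a) = C1 + Integral(a/cos(a), a)


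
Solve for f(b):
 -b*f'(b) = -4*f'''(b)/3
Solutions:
 f(b) = C1 + Integral(C2*airyai(6^(1/3)*b/2) + C3*airybi(6^(1/3)*b/2), b)


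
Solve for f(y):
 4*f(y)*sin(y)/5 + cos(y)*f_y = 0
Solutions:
 f(y) = C1*cos(y)^(4/5)


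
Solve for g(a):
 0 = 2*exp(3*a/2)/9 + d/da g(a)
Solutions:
 g(a) = C1 - 4*exp(3*a/2)/27


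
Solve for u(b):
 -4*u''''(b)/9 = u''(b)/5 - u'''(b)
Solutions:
 u(b) = C1 + C2*b + C3*exp(3*b*(15 - sqrt(145))/40) + C4*exp(3*b*(sqrt(145) + 15)/40)


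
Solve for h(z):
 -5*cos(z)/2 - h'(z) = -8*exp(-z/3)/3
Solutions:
 h(z) = C1 - 5*sin(z)/2 - 8*exp(-z/3)


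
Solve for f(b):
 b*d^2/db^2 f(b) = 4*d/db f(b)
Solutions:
 f(b) = C1 + C2*b^5


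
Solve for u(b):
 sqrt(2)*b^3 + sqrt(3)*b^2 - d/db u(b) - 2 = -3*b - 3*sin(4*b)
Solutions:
 u(b) = C1 + sqrt(2)*b^4/4 + sqrt(3)*b^3/3 + 3*b^2/2 - 2*b - 3*cos(4*b)/4


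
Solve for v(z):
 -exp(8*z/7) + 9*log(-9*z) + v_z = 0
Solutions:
 v(z) = C1 - 9*z*log(-z) + 9*z*(1 - 2*log(3)) + 7*exp(8*z/7)/8


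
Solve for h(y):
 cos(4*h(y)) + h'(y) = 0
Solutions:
 h(y) = -asin((C1 + exp(8*y))/(C1 - exp(8*y)))/4 + pi/4
 h(y) = asin((C1 + exp(8*y))/(C1 - exp(8*y)))/4


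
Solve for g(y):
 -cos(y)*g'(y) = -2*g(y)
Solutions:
 g(y) = C1*(sin(y) + 1)/(sin(y) - 1)


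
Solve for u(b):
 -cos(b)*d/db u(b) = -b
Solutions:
 u(b) = C1 + Integral(b/cos(b), b)


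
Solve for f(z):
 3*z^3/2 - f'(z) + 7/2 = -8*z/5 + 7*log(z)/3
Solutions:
 f(z) = C1 + 3*z^4/8 + 4*z^2/5 - 7*z*log(z)/3 + 35*z/6


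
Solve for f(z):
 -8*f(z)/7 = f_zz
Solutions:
 f(z) = C1*sin(2*sqrt(14)*z/7) + C2*cos(2*sqrt(14)*z/7)


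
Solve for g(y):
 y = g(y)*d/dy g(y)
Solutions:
 g(y) = -sqrt(C1 + y^2)
 g(y) = sqrt(C1 + y^2)


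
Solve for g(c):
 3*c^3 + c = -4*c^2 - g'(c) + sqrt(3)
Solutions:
 g(c) = C1 - 3*c^4/4 - 4*c^3/3 - c^2/2 + sqrt(3)*c


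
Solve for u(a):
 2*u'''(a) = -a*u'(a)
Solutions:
 u(a) = C1 + Integral(C2*airyai(-2^(2/3)*a/2) + C3*airybi(-2^(2/3)*a/2), a)


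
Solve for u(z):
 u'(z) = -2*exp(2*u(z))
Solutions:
 u(z) = log(-sqrt(-1/(C1 - 2*z))) - log(2)/2
 u(z) = log(-1/(C1 - 2*z))/2 - log(2)/2


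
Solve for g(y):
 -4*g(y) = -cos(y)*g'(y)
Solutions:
 g(y) = C1*(sin(y)^2 + 2*sin(y) + 1)/(sin(y)^2 - 2*sin(y) + 1)


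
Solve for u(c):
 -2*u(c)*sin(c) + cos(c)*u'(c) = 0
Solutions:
 u(c) = C1/cos(c)^2


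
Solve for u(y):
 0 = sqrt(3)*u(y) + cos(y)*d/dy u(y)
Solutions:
 u(y) = C1*(sin(y) - 1)^(sqrt(3)/2)/(sin(y) + 1)^(sqrt(3)/2)


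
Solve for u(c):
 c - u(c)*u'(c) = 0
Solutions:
 u(c) = -sqrt(C1 + c^2)
 u(c) = sqrt(C1 + c^2)


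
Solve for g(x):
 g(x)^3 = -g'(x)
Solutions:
 g(x) = -sqrt(2)*sqrt(-1/(C1 - x))/2
 g(x) = sqrt(2)*sqrt(-1/(C1 - x))/2


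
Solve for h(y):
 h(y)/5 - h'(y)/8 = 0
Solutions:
 h(y) = C1*exp(8*y/5)


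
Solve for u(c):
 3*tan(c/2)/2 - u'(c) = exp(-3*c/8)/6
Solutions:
 u(c) = C1 + 3*log(tan(c/2)^2 + 1)/2 + 4*exp(-3*c/8)/9


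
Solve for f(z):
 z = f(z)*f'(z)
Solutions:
 f(z) = -sqrt(C1 + z^2)
 f(z) = sqrt(C1 + z^2)


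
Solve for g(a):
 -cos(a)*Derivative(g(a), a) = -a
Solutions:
 g(a) = C1 + Integral(a/cos(a), a)


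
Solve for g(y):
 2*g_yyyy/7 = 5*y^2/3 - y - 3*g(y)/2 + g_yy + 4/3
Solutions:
 g(y) = 10*y^2/9 - 2*y/3 + (C1*sin(sqrt(2)*21^(1/4)*y*sin(atan(sqrt(35)/7)/2)/2) + C2*cos(sqrt(2)*21^(1/4)*y*sin(atan(sqrt(35)/7)/2)/2))*exp(-sqrt(2)*21^(1/4)*y*cos(atan(sqrt(35)/7)/2)/2) + (C3*sin(sqrt(2)*21^(1/4)*y*sin(atan(sqrt(35)/7)/2)/2) + C4*cos(sqrt(2)*21^(1/4)*y*sin(atan(sqrt(35)/7)/2)/2))*exp(sqrt(2)*21^(1/4)*y*cos(atan(sqrt(35)/7)/2)/2) + 64/27


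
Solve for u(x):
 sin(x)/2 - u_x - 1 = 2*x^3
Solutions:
 u(x) = C1 - x^4/2 - x - cos(x)/2


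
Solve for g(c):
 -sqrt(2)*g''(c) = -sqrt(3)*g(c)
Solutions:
 g(c) = C1*exp(-2^(3/4)*3^(1/4)*c/2) + C2*exp(2^(3/4)*3^(1/4)*c/2)


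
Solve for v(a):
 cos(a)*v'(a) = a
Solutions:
 v(a) = C1 + Integral(a/cos(a), a)


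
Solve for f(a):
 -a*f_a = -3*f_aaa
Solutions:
 f(a) = C1 + Integral(C2*airyai(3^(2/3)*a/3) + C3*airybi(3^(2/3)*a/3), a)


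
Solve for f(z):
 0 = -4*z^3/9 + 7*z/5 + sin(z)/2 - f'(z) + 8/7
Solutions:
 f(z) = C1 - z^4/9 + 7*z^2/10 + 8*z/7 - cos(z)/2


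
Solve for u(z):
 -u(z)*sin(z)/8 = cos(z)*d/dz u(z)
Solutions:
 u(z) = C1*cos(z)^(1/8)


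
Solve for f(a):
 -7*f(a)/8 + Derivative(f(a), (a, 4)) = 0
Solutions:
 f(a) = C1*exp(-14^(1/4)*a/2) + C2*exp(14^(1/4)*a/2) + C3*sin(14^(1/4)*a/2) + C4*cos(14^(1/4)*a/2)


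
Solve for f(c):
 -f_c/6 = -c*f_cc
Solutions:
 f(c) = C1 + C2*c^(7/6)


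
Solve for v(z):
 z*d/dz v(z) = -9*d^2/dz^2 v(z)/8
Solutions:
 v(z) = C1 + C2*erf(2*z/3)


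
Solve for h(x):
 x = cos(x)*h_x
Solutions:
 h(x) = C1 + Integral(x/cos(x), x)


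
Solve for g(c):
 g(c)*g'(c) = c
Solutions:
 g(c) = -sqrt(C1 + c^2)
 g(c) = sqrt(C1 + c^2)


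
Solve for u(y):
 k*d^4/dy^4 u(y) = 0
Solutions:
 u(y) = C1 + C2*y + C3*y^2 + C4*y^3


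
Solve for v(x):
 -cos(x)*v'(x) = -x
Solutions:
 v(x) = C1 + Integral(x/cos(x), x)


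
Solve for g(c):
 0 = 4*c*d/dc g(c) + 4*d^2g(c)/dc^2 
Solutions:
 g(c) = C1 + C2*erf(sqrt(2)*c/2)


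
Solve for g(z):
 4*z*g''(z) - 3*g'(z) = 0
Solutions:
 g(z) = C1 + C2*z^(7/4)


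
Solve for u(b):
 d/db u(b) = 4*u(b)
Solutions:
 u(b) = C1*exp(4*b)


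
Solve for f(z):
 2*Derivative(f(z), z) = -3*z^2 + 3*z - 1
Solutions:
 f(z) = C1 - z^3/2 + 3*z^2/4 - z/2


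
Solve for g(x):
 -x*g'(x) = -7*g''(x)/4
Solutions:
 g(x) = C1 + C2*erfi(sqrt(14)*x/7)


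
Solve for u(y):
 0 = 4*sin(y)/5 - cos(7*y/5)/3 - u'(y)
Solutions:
 u(y) = C1 - 5*sin(7*y/5)/21 - 4*cos(y)/5


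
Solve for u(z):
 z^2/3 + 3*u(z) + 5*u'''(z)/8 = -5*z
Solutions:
 u(z) = C3*exp(-2*3^(1/3)*5^(2/3)*z/5) - z^2/9 - 5*z/3 + (C1*sin(3^(5/6)*5^(2/3)*z/5) + C2*cos(3^(5/6)*5^(2/3)*z/5))*exp(3^(1/3)*5^(2/3)*z/5)


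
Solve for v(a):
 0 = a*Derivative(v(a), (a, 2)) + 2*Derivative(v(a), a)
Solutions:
 v(a) = C1 + C2/a


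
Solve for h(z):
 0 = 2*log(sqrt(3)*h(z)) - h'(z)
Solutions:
 -Integral(1/(2*log(_y) + log(3)), (_y, h(z))) = C1 - z


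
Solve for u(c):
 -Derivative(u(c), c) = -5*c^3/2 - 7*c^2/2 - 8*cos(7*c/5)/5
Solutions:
 u(c) = C1 + 5*c^4/8 + 7*c^3/6 + 8*sin(7*c/5)/7


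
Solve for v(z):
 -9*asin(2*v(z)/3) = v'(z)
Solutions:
 Integral(1/asin(2*_y/3), (_y, v(z))) = C1 - 9*z
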